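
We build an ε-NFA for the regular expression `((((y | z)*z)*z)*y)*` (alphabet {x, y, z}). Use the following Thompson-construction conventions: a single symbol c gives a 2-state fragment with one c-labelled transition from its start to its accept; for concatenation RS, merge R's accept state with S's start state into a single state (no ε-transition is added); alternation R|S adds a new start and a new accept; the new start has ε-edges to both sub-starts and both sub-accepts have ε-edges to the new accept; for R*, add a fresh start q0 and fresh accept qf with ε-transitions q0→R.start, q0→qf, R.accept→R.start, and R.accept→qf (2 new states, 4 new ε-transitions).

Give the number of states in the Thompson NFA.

17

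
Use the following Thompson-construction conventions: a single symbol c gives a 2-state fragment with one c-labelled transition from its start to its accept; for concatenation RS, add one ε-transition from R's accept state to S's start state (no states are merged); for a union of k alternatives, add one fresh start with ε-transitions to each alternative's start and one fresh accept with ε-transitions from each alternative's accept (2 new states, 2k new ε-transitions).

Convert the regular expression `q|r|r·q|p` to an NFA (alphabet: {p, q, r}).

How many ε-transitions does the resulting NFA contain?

9

Bottom-up over the parse tree:
Each of the 5 symbol leaves contributes 0 ε-transitions.
  r·q → 1 ε-transition
  q|r|r·q|p → 9 ε-transitions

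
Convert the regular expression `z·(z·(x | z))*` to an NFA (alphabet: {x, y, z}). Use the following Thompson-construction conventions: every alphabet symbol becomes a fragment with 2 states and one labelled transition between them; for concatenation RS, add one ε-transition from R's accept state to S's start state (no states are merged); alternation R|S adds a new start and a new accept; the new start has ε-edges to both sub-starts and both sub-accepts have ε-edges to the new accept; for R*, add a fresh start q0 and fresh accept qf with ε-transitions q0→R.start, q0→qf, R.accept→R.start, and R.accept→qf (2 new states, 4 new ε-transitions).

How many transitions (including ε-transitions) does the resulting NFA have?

By structural recursion:
Each of the 4 symbol leaves contributes 1 transition (1 symbol, 0 ε).
  x | z — 6 transitions (2 symbol, 4 ε)
  z·(x | z) — 8 transitions (3 symbol, 5 ε)
  (z·(x | z))* — 12 transitions (3 symbol, 9 ε)
  z·(z·(x | z))* — 14 transitions (4 symbol, 10 ε)

14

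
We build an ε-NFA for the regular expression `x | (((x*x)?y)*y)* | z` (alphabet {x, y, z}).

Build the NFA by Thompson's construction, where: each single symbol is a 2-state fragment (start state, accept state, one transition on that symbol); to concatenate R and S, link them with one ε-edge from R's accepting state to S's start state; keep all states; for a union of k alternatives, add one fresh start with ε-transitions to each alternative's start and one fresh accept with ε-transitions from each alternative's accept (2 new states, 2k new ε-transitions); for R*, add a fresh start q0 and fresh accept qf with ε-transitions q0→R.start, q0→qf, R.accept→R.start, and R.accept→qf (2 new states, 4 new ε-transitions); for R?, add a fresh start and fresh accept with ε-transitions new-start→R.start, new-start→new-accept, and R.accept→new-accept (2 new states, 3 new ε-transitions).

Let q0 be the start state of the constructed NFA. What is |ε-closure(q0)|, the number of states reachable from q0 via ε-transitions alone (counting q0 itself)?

16

Work bottom-up. For each fragment F, track |ε-closure(F.start)| and whether F's accept lies in that closure (i.e. whether F accepts ε). A single-symbol fragment has closure size 1 and does not accept ε.
  x* → the star's fresh start ε-reaches both the body's start and the fresh accept: |ε-closure| = 2 + 1 = 3
  x*x → the left operand accepts ε, so the closure extends into the next operand (via the concat ε-link); |ε-closure| = 3 + 1 = 4
  (x*x)? → new start has ε-edges to the inner start and to the new accept, so |ε-closure| = 2 + 4 = 6
  (x*x)?y → the left operand accepts ε, so the closure extends into the next operand (via the concat ε-link); |ε-closure| = 6 + 1 = 7
  ((x*x)?y)* → new start has ε-edges to the inner start and to the new accept, so |ε-closure| = 2 + 7 = 9
  ((x*x)?y)*y → |ε-closure| = 9 + 1 = 10 (closure spills across the concat boundary because the left factor accepts ε)
  (((x*x)?y)*y)* → |ε-closure| = 1 (new start) + 10 (body) + 1 (new accept) = 12
  x | (((x*x)?y)*y)* | z → |ε-closure| = 1 (new start) + (1 + 12 + 1) + 1 (new accept, since some branch ε-reaches its own accept) = 16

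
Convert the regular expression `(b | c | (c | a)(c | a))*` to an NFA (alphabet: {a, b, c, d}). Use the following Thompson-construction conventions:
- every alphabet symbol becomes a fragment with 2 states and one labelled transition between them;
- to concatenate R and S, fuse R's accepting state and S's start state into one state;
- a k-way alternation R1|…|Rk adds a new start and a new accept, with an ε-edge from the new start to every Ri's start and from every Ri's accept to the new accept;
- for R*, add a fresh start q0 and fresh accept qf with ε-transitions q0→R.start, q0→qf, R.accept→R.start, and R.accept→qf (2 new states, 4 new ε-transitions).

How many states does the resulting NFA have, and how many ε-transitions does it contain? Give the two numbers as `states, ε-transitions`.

19, 18

Bottom-up over the parse tree:
Each of the 6 symbol leaves contributes 2 states and 0 ε-transitions.
  c | a → 6 states, 4 ε-transitions
  c | a → 6 states, 4 ε-transitions
  (c | a)(c | a) → 11 states, 8 ε-transitions
  b | c | (c | a)(c | a) → 17 states, 14 ε-transitions
  (b | c | (c | a)(c | a))* → 19 states, 18 ε-transitions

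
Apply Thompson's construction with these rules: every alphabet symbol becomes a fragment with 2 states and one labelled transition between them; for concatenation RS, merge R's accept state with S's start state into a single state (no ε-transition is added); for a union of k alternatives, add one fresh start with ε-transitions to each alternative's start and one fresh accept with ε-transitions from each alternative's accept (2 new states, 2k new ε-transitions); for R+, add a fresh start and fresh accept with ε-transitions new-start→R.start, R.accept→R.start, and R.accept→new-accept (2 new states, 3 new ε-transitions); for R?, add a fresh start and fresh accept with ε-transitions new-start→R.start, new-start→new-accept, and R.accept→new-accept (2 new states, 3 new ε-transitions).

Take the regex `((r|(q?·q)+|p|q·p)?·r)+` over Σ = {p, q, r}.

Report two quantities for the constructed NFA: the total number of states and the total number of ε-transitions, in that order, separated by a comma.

21, 20

Bottom-up over the parse tree:
Each of the 7 symbol leaves contributes 2 states and 0 ε-transitions.
  q? : 4 states, 3 ε-transitions
  q?·q : 5 states, 3 ε-transitions
  (q?·q)+ : 7 states, 6 ε-transitions
  q·p : 3 states, 0 ε-transitions
  r|(q?·q)+|p|q·p : 16 states, 14 ε-transitions
  (r|(q?·q)+|p|q·p)? : 18 states, 17 ε-transitions
  (r|(q?·q)+|p|q·p)?·r : 19 states, 17 ε-transitions
  ((r|(q?·q)+|p|q·p)?·r)+ : 21 states, 20 ε-transitions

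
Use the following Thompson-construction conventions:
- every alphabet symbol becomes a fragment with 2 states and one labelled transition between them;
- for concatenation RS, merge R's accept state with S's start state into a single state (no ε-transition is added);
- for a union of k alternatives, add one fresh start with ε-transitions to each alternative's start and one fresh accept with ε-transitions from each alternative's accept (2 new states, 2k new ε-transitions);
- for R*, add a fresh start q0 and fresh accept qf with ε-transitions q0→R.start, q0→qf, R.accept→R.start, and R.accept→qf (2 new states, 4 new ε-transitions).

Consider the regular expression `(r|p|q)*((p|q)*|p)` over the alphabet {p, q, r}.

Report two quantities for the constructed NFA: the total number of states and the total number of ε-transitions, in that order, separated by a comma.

Building bottom-up:
Each of the 6 symbol leaves contributes 2 states and 0 ε-transitions.
  r|p|q = 8 states, 6 ε-transitions
  (r|p|q)* = 10 states, 10 ε-transitions
  p|q = 6 states, 4 ε-transitions
  (p|q)* = 8 states, 8 ε-transitions
  (p|q)*|p = 12 states, 12 ε-transitions
  (r|p|q)*((p|q)*|p) = 21 states, 22 ε-transitions

21, 22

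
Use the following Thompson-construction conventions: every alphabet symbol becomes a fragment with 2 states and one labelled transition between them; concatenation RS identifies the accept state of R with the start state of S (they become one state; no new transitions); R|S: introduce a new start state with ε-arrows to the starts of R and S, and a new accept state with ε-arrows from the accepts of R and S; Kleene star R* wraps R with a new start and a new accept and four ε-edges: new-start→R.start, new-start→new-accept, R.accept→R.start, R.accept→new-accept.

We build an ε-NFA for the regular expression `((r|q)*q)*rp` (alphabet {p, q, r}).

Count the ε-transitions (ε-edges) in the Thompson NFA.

12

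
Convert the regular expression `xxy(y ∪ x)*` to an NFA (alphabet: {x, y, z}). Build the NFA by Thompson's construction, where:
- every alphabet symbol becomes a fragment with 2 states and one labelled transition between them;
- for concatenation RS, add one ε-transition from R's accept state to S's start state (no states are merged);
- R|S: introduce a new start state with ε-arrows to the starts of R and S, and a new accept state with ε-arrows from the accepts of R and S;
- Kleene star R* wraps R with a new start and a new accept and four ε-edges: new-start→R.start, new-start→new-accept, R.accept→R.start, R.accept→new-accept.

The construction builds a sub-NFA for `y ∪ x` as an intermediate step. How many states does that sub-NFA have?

6

Fragment for `y ∪ x`:
Each of the 2 symbol leaves contributes a 2-state fragment.
  y ∪ x → 6 states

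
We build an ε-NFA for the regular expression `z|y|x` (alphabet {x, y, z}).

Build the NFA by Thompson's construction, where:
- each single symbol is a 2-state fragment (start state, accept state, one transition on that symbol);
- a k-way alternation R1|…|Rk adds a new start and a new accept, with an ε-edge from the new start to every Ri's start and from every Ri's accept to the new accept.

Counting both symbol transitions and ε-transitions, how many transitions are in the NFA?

Per subexpression:
Each of the 3 symbol leaves contributes 1 transition (1 symbol, 0 ε).
  z|y|x → 9 transitions (3 symbol, 6 ε)

9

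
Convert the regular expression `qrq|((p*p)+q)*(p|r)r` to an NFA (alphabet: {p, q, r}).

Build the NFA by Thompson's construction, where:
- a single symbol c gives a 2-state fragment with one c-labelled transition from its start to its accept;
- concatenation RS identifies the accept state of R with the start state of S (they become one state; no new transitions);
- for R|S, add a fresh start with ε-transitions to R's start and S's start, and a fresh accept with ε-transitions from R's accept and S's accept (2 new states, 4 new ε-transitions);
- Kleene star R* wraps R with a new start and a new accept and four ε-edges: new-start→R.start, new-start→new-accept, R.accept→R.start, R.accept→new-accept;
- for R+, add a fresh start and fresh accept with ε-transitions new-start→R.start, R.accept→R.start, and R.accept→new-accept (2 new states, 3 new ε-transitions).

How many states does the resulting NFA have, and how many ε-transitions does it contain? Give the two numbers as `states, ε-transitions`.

22, 19

By structural recursion:
Each of the 9 symbol leaves contributes 2 states and 0 ε-transitions.
  qrq = 4 states, 0 ε-transitions
  p* = 4 states, 4 ε-transitions
  p*p = 5 states, 4 ε-transitions
  (p*p)+ = 7 states, 7 ε-transitions
  (p*p)+q = 8 states, 7 ε-transitions
  ((p*p)+q)* = 10 states, 11 ε-transitions
  p|r = 6 states, 4 ε-transitions
  ((p*p)+q)*(p|r)r = 16 states, 15 ε-transitions
  qrq|((p*p)+q)*(p|r)r = 22 states, 19 ε-transitions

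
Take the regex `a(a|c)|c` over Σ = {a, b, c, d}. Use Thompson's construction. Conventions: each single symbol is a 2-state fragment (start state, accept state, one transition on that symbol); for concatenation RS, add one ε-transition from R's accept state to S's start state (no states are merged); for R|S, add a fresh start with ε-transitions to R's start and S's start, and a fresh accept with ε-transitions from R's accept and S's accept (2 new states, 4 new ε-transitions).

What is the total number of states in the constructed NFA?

12

Recursing over subexpressions:
Each of the 4 symbol leaves contributes a 2-state fragment.
  a|c : 6 states
  a(a|c) : 8 states
  a(a|c)|c : 12 states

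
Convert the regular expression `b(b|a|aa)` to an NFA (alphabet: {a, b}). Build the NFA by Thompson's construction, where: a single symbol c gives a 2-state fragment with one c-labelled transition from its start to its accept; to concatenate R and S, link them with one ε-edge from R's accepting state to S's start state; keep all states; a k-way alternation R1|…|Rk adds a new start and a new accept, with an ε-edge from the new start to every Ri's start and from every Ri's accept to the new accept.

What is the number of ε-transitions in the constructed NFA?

By structural recursion:
Each of the 5 symbol leaves contributes 0 ε-transitions.
  aa : 1 ε-transition
  b|a|aa : 7 ε-transitions
  b(b|a|aa) : 8 ε-transitions

8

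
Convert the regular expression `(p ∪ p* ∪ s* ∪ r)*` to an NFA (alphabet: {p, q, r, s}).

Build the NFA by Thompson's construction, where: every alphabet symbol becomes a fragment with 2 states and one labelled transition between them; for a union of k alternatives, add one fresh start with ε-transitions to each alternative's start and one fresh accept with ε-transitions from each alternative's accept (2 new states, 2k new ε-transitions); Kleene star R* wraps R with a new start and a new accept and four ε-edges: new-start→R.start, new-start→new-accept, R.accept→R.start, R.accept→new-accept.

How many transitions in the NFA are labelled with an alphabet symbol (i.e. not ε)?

Bottom-up over the parse tree:
Each of the 4 symbol leaves contributes exactly 1 symbol transition.
  p* — 1 symbol transition
  s* — 1 symbol transition
  p ∪ p* ∪ s* ∪ r — 4 symbol transitions
  (p ∪ p* ∪ s* ∪ r)* — 4 symbol transitions

4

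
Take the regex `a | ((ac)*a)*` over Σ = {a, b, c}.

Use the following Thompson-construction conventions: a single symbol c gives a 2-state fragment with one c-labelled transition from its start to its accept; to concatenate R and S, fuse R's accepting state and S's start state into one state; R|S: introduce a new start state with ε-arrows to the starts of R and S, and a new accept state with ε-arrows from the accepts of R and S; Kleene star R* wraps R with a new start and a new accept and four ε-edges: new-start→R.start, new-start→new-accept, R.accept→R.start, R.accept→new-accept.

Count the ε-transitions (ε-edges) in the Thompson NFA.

Per subexpression:
Each of the 4 symbol leaves contributes 0 ε-transitions.
  ac → 0 ε-transitions
  (ac)* → 4 ε-transitions
  (ac)*a → 4 ε-transitions
  ((ac)*a)* → 8 ε-transitions
  a | ((ac)*a)* → 12 ε-transitions

12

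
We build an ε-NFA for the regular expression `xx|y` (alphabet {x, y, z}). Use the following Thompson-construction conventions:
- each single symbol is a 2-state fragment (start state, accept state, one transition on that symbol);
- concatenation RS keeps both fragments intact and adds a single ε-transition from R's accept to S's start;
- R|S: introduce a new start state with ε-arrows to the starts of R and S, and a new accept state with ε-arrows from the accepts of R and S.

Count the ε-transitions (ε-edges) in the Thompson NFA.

5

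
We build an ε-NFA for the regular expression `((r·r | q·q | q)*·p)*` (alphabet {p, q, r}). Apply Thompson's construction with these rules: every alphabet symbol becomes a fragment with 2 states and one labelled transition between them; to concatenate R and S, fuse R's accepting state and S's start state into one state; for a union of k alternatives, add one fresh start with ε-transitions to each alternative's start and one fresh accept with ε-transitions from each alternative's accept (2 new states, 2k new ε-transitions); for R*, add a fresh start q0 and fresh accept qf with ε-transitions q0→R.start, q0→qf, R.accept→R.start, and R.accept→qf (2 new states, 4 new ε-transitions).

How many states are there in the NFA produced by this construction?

15

By structural recursion:
Each of the 6 symbol leaves contributes a 2-state fragment.
  r·r — 3 states
  q·q — 3 states
  r·r | q·q | q — 10 states
  (r·r | q·q | q)* — 12 states
  (r·r | q·q | q)*·p — 13 states
  ((r·r | q·q | q)*·p)* — 15 states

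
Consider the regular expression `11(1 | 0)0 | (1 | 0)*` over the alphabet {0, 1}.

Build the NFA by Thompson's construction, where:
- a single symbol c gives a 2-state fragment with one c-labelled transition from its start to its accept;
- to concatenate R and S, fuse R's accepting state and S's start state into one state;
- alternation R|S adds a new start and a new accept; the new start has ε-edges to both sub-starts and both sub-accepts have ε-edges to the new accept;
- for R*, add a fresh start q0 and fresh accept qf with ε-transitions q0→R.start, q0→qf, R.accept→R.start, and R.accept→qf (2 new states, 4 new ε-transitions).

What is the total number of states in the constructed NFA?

19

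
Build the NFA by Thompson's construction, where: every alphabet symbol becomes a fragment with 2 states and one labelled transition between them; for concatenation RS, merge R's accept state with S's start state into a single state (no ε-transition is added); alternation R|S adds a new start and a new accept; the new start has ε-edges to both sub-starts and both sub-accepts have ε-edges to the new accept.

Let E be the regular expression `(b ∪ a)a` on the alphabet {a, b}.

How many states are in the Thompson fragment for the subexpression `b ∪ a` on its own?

Fragment for `b ∪ a`:
Each of the 2 symbol leaves contributes a 2-state fragment.
  b ∪ a = 6 states

6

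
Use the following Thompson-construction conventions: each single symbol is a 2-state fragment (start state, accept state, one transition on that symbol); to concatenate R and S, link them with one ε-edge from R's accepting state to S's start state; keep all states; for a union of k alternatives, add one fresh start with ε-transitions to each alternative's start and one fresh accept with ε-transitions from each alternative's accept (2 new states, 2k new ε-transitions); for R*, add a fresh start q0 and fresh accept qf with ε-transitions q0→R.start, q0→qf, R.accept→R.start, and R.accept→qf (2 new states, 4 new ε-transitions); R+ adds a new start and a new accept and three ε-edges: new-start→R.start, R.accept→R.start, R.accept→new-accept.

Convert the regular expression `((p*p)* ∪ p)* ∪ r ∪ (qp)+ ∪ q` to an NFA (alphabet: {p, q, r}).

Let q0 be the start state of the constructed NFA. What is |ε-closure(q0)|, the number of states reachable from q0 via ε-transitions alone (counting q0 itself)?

Work bottom-up. For each fragment F, track |ε-closure(F.start)| and whether F's accept lies in that closure (i.e. whether F accepts ε). A single-symbol fragment has closure size 1 and does not accept ε.
  p* : new start has ε-edges to the inner start and to the new accept, so |ε-closure| = 2 + 1 = 3
  p*p : |ε-closure| = 3 + 1 = 4 (closure spills across the concat boundary because the left factor accepts ε)
  (p*p)* : |ε-closure| = 1 (new start) + 4 (body) + 1 (new accept) = 6
  (p*p)* ∪ p : new start ε-reaches every alternative's start; at least one alternative accepts ε, so the union's new accept is reached too: |ε-closure| = 1 + 6 + 1 + 1 = 9
  ((p*p)* ∪ p)* : |ε-closure| = 1 (new start) + 9 (body) + 1 (new accept) = 11
  qp : same as the first factor's closure: |ε-closure| = 1
  (qp)+ : new start ε-reaches only the body's start; the new accept needs a symbol first: |ε-closure| = 1 + 1 = 2
  ((p*p)* ∪ p)* ∪ r ∪ (qp)+ ∪ q : |ε-closure| = 1 (new start) + (11 + 1 + 2 + 1) + 1 (new accept, since some branch ε-reaches its own accept) = 17

17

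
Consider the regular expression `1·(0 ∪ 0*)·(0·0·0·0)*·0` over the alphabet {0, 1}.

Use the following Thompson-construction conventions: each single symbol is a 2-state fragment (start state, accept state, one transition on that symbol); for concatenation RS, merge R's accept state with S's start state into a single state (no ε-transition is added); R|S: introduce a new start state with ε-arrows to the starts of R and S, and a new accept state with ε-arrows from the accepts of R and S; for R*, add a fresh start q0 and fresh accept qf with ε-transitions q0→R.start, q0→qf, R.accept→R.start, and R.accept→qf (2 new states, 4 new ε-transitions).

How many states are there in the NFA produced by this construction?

By structural recursion:
Each of the 8 symbol leaves contributes a 2-state fragment.
  0* : 4 states
  0 ∪ 0* : 8 states
  0·0·0·0 : 5 states
  (0·0·0·0)* : 7 states
  1·(0 ∪ 0*)·(0·0·0·0)*·0 : 16 states

16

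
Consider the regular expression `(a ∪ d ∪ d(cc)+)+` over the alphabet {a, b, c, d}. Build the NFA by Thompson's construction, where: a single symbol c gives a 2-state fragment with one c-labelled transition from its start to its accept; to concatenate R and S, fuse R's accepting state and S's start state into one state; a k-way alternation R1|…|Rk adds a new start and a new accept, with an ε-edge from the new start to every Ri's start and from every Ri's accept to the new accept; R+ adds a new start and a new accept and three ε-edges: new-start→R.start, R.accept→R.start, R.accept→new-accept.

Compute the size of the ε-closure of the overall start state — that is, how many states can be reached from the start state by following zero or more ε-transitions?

5

Compute the ε-closure size of each fragment's start state recursively; a symbol fragment's start has no outgoing ε-edge, so its closure is just itself (size 1).
  cc → same as the first factor's closure: |closure| = 1
  (cc)+ → new start ε-reaches only the body's start; the new accept needs a symbol first: |closure| = 1 + 1 = 2
  d(cc)+ → |closure| equals the left operand's closure size = 1 (its accept is not ε-reachable, so the closure stops there)
  a ∪ d ∪ d(cc)+ → new start ε-reaches every alternative's start; none of them accept ε, so the new accept is not reached: |closure| = 1 + 1 + 1 + 1 = 4
  (a ∪ d ∪ d(cc)+)+ → new start ε-reaches only the body's start; the new accept needs a symbol first: |closure| = 1 + 4 = 5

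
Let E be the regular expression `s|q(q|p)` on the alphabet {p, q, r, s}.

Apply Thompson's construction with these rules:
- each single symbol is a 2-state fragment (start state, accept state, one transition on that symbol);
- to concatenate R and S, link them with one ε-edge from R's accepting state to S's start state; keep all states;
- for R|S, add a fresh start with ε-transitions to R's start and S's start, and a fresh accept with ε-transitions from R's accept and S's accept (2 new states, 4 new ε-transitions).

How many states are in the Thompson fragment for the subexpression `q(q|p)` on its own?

Fragment for `q(q|p)`:
Each of the 3 symbol leaves contributes a 2-state fragment.
  q|p — 6 states
  q(q|p) — 8 states

8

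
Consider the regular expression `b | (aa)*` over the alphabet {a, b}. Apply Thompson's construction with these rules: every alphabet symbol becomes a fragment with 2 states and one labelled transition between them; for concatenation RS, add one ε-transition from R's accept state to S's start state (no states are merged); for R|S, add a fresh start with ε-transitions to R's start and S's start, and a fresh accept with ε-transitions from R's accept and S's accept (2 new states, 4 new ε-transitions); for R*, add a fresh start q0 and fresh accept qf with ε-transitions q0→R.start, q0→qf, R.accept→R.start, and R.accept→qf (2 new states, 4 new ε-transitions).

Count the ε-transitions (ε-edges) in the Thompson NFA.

Recursing over subexpressions:
Each of the 3 symbol leaves contributes 0 ε-transitions.
  aa : 1 ε-transition
  (aa)* : 5 ε-transitions
  b | (aa)* : 9 ε-transitions

9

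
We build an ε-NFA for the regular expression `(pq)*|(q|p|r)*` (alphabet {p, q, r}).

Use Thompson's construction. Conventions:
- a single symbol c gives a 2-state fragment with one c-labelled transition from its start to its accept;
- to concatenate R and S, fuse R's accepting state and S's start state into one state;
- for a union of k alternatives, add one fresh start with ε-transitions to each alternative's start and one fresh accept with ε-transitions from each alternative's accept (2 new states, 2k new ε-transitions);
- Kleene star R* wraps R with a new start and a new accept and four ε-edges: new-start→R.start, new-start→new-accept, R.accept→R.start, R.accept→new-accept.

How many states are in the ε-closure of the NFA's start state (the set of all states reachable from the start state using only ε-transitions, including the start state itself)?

11

Work bottom-up. For each fragment F, track |ε-closure(F.start)| and whether F's accept lies in that closure (i.e. whether F accepts ε). A single-symbol fragment has closure size 1 and does not accept ε.
  pq → same as the first factor's closure: |closure| = 1
  (pq)* → |closure| = 1 (new start) + 1 (body) + 1 (new accept) = 3
  q|p|r → |closure| = 1 + 1 + 1 + 1 = 4 (the new accept is not ε-reachable since no branch accepts ε)
  (q|p|r)* → |closure| = 1 (new start) + 4 (body) + 1 (new accept) = 6
  (pq)*|(q|p|r)* → |closure| = 1 (new start) + (3 + 6) + 1 (new accept, since some branch ε-reaches its own accept) = 11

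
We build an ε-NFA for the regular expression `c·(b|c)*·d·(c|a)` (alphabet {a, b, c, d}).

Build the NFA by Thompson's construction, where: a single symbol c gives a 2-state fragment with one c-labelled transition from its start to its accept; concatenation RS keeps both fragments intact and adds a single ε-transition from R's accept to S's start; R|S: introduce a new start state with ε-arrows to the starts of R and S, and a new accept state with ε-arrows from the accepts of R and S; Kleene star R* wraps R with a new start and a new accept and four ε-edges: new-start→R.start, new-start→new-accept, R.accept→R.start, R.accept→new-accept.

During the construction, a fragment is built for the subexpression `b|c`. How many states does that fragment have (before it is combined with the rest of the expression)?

Fragment for `b|c`:
Each of the 2 symbol leaves contributes a 2-state fragment.
  b|c → 6 states

6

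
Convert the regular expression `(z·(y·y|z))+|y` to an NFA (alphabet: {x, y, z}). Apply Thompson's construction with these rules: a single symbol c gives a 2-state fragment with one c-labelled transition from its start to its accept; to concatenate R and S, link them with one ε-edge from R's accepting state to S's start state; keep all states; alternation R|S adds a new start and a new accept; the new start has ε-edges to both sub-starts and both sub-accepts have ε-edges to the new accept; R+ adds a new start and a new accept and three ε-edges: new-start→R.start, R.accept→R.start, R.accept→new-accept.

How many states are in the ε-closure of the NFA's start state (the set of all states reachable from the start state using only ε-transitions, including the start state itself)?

4

Work bottom-up. For each fragment F, track |ε-closure(F.start)| and whether F's accept lies in that closure (i.e. whether F accepts ε). A single-symbol fragment has closure size 1 and does not accept ε.
  y·y — same as the first factor's closure: C = 1
  y·y|z — C = 1 + 1 + 1 = 3 (the new accept is not ε-reachable since no branch accepts ε)
  z·(y·y|z) — C equals the left operand's closure size = 1 (its accept is not ε-reachable, so the closure stops there)
  (z·(y·y|z))+ — C = 1 + 1 = 2 (the body doesn't accept ε, so the new accept is not reached)
  (z·(y·y|z))+|y — new start ε-reaches every alternative's start; none of them accept ε, so the new accept is not reached: C = 1 + 2 + 1 = 4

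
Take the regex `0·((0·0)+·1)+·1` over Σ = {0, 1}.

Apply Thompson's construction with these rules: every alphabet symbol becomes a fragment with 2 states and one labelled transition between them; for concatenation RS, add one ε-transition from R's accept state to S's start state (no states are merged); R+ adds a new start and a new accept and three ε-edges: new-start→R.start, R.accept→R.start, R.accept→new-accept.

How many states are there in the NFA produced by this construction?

Building bottom-up:
Each of the 5 symbol leaves contributes a 2-state fragment.
  0·0 → 4 states
  (0·0)+ → 6 states
  (0·0)+·1 → 8 states
  ((0·0)+·1)+ → 10 states
  0·((0·0)+·1)+·1 → 14 states

14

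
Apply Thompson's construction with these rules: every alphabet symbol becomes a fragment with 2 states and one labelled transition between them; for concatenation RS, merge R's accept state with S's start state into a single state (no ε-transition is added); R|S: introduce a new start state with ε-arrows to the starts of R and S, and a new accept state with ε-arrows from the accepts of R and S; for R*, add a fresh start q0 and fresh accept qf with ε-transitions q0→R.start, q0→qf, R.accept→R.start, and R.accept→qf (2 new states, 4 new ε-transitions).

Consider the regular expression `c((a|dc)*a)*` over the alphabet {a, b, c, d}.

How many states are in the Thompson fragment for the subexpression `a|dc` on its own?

7

Fragment for `a|dc`:
Each of the 3 symbol leaves contributes a 2-state fragment.
  dc : 3 states
  a|dc : 7 states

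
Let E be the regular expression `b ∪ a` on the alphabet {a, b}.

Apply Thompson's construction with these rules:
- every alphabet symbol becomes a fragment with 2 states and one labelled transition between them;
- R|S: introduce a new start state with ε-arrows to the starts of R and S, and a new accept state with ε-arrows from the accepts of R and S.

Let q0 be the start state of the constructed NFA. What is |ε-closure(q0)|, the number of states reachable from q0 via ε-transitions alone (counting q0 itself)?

Compute the ε-closure size of each fragment's start state recursively; a symbol fragment's start has no outgoing ε-edge, so its closure is just itself (size 1).
  b ∪ a — C = 1 + 1 + 1 = 3 (the new accept is not ε-reachable since no branch accepts ε)

3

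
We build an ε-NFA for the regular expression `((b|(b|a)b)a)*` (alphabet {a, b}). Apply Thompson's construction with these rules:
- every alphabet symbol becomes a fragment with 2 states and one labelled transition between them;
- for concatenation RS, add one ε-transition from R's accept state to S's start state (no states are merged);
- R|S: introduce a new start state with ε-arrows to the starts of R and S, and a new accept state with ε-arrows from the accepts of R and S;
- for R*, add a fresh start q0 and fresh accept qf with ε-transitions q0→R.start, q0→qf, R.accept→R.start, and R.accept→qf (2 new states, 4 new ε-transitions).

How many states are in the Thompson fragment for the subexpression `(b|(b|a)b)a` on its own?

14

Fragment for `(b|(b|a)b)a`:
Each of the 5 symbol leaves contributes a 2-state fragment.
  b|a → 6 states
  (b|a)b → 8 states
  b|(b|a)b → 12 states
  (b|(b|a)b)a → 14 states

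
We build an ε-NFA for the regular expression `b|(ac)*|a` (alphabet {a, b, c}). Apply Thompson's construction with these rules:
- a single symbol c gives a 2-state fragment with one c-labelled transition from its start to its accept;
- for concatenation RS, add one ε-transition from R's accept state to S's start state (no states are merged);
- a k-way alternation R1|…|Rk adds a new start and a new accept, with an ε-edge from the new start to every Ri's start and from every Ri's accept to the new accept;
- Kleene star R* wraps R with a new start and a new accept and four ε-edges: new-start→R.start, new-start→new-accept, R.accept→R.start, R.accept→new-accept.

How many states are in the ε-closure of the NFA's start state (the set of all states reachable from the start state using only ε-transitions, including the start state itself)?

Let C(F) = |ε-closure(F.start)| within fragment F, and note whether F accepts ε. Symbol fragments have C = 1 and do not accept ε. Then:
  ac → same as the first factor's closure: |closure| = 1
  (ac)* → new start has ε-edges to the inner start and to the new accept, so |closure| = 2 + 1 = 3
  b|(ac)*|a → new start ε-reaches every alternative's start; at least one alternative accepts ε, so the union's new accept is reached too: |closure| = 1 + 1 + 3 + 1 + 1 = 7

7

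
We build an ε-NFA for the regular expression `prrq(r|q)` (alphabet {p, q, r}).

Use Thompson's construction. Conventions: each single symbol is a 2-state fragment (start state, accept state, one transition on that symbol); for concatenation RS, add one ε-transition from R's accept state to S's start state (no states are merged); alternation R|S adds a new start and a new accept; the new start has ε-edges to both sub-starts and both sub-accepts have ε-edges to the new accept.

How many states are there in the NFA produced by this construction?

14

Recursing over subexpressions:
Each of the 6 symbol leaves contributes a 2-state fragment.
  r|q : 6 states
  prrq(r|q) : 14 states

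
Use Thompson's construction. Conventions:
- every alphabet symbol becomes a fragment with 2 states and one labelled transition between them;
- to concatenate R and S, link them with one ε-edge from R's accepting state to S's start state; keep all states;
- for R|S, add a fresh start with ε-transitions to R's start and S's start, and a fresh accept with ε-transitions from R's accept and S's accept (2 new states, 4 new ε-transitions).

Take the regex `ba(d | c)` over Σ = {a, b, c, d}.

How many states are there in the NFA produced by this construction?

Recursing over subexpressions:
Each of the 4 symbol leaves contributes a 2-state fragment.
  d | c — 6 states
  ba(d | c) — 10 states

10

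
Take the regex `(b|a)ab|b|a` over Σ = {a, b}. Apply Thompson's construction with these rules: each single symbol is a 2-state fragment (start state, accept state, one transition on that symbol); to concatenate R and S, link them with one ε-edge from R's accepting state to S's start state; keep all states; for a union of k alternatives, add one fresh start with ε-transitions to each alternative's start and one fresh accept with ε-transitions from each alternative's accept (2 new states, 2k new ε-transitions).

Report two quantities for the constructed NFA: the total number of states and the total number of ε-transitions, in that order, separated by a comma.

By structural recursion:
Each of the 6 symbol leaves contributes 2 states and 0 ε-transitions.
  b|a = 6 states, 4 ε-transitions
  (b|a)ab = 10 states, 6 ε-transitions
  (b|a)ab|b|a = 16 states, 12 ε-transitions

16, 12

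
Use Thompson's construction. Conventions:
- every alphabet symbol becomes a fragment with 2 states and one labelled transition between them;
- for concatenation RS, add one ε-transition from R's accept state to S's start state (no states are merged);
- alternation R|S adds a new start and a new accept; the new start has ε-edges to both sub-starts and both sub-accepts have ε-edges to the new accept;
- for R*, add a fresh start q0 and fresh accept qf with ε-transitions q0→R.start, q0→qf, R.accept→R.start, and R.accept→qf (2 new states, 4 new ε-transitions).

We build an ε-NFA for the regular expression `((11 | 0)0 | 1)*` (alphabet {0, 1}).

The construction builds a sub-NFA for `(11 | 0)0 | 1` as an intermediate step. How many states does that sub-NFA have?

Fragment for `(11 | 0)0 | 1`:
Each of the 5 symbol leaves contributes a 2-state fragment.
  11 = 4 states
  11 | 0 = 8 states
  (11 | 0)0 = 10 states
  (11 | 0)0 | 1 = 14 states

14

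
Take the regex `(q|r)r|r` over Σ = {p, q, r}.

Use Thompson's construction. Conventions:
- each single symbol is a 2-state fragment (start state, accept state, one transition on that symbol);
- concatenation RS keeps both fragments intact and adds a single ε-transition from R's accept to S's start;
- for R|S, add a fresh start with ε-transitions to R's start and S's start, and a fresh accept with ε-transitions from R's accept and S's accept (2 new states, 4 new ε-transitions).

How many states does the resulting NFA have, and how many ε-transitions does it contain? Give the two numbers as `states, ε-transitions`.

Building bottom-up:
Each of the 4 symbol leaves contributes 2 states and 0 ε-transitions.
  q|r = 6 states, 4 ε-transitions
  (q|r)r = 8 states, 5 ε-transitions
  (q|r)r|r = 12 states, 9 ε-transitions

12, 9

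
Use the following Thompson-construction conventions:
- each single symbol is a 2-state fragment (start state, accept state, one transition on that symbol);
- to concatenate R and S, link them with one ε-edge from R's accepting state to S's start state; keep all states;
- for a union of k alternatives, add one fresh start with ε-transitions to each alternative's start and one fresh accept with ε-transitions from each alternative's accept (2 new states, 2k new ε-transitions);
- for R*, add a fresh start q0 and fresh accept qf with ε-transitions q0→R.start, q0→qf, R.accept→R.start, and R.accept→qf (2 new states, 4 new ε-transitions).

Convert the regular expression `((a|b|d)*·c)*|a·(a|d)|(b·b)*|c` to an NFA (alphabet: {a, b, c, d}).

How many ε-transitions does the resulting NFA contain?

33

Bottom-up over the parse tree:
Each of the 10 symbol leaves contributes 0 ε-transitions.
  a|b|d — 6 ε-transitions
  (a|b|d)* — 10 ε-transitions
  (a|b|d)*·c — 11 ε-transitions
  ((a|b|d)*·c)* — 15 ε-transitions
  a|d — 4 ε-transitions
  a·(a|d) — 5 ε-transitions
  b·b — 1 ε-transition
  (b·b)* — 5 ε-transitions
  ((a|b|d)*·c)*|a·(a|d)|(b·b)*|c — 33 ε-transitions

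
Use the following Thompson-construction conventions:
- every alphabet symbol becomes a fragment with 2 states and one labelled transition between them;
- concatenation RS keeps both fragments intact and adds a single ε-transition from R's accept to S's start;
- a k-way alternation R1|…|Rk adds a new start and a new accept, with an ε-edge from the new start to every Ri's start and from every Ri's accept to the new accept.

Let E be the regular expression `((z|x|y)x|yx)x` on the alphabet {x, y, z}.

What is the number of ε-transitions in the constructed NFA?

Bottom-up over the parse tree:
Each of the 7 symbol leaves contributes 0 ε-transitions.
  z|x|y — 6 ε-transitions
  (z|x|y)x — 7 ε-transitions
  yx — 1 ε-transition
  (z|x|y)x|yx — 12 ε-transitions
  ((z|x|y)x|yx)x — 13 ε-transitions

13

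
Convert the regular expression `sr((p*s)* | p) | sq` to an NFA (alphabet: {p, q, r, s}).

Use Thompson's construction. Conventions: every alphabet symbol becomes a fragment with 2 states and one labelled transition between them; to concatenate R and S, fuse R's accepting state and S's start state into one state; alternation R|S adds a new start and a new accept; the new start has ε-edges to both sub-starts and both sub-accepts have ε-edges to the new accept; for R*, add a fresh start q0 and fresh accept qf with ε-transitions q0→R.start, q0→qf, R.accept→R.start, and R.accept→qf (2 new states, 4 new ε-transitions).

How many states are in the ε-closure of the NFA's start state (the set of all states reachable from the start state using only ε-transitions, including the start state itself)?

3

Compute the ε-closure size of each fragment's start state recursively; a symbol fragment's start has no outgoing ε-edge, so its closure is just itself (size 1).
  p* : the star's fresh start ε-reaches both the body's start and the fresh accept: |ε-closure| = 2 + 1 = 3
  p*s : |ε-closure| = 3 + (1−1) = 3 (closure spills across the concat boundary because the left factor accepts ε)
  (p*s)* : the star's fresh start ε-reaches both the body's start and the fresh accept: |ε-closure| = 2 + 3 = 5
  (p*s)* | p : |ε-closure| = 1 (new start) + (5 + 1) + 1 (new accept, since some branch ε-reaches its own accept) = 8
  sr((p*s)* | p) : same as the first factor's closure: |ε-closure| = 1
  sq : same as the first factor's closure: |ε-closure| = 1
  sr((p*s)* | p) | sq : |ε-closure| = 1 + 1 + 1 = 3 (the new accept is not ε-reachable since no branch accepts ε)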